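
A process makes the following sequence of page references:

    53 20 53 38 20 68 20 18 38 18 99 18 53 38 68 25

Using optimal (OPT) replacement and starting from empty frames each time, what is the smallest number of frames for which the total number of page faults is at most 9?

3

f=1: 16 faults
f=2: 11 faults
f=3: 9 faults
f=4: 8 faults
f=5: 7 faults
f=6: 7 faults
f=7: 7 faults
Smallest f with faults ≤ 9 is 3.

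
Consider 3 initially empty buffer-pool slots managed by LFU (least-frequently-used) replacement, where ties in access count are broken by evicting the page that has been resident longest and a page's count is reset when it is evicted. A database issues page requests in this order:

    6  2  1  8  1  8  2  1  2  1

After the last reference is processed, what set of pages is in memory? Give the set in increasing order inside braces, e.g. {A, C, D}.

6 -> miss, frames [6]
2 -> miss, frames [6, 2]
1 -> miss, frames [6, 2, 1]
8 -> miss, evict 6, frames [2, 1, 8]
1 -> hit
8 -> hit
2 -> hit
1 -> hit
2 -> hit
1 -> hit

{1, 2, 8}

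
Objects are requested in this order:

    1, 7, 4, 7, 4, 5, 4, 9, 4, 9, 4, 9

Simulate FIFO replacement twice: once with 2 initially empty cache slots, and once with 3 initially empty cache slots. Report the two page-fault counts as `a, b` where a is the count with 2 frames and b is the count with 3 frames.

2 frames: F F F . . F . F F . . . → 6 faults.
3 frames: F F F . . F . F . . . . → 5 faults.
5 < 6: adding a frame reduced faults, as is typical.

6, 5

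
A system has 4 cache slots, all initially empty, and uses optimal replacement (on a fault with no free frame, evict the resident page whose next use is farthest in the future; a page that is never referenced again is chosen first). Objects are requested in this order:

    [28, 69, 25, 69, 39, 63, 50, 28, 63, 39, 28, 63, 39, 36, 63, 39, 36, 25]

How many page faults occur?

8

28: miss, frames (28)
69: miss, frames (28 69)
25: miss, frames (28 69 25)
69: hit
39: miss, frames (28 69 25 39)
63: miss, evict 69, frames (28 25 39 63)
50: miss, evict 25, frames (28 39 63 50)
28: hit
63: hit
39: hit
28: hit
63: hit
39: hit
36: miss, evict 50, frames (28 39 63 36)
63: hit
39: hit
36: hit
25: miss, evict 36, frames (28 39 63 25)
Page faults: 8.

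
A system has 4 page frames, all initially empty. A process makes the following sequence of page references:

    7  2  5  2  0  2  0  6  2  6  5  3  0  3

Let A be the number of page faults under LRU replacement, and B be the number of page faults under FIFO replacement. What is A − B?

Under LRU: F F F . F . . F . . . F F . → 7 faults.
Under FIFO: F F F . F . . F . . . F . . → 6 faults.
A − B = 7 − 6 = 1.

1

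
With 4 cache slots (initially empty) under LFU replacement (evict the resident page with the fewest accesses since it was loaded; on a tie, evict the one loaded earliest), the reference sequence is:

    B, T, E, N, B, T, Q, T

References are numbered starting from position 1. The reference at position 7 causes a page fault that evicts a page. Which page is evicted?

pos 1: B: miss, frames {B}
pos 2: T: miss, frames {B,T}
pos 3: E: miss, frames {B,T,E}
pos 4: N: miss, frames {B,T,E,N}
pos 5: B: hit
pos 6: T: hit
pos 7: Q: miss, evict E, frames {B,T,N,Q}
At position 7, page E is evicted.

E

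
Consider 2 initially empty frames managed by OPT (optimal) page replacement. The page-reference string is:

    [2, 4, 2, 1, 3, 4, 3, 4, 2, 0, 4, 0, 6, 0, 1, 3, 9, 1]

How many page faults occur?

2 -> fault, frames (2)
4 -> fault, frames (2 4)
2 -> hit
1 -> fault, evict 2, frames (4 1)
3 -> fault, evict 1, frames (4 3)
4 -> hit
3 -> hit
4 -> hit
2 -> fault, evict 3, frames (4 2)
0 -> fault, evict 2, frames (4 0)
4 -> hit
0 -> hit
6 -> fault, evict 4, frames (0 6)
0 -> hit
1 -> fault, evict 6, frames (0 1)
3 -> fault, evict 0, frames (1 3)
9 -> fault, evict 3, frames (1 9)
1 -> hit
Page faults: 10.

10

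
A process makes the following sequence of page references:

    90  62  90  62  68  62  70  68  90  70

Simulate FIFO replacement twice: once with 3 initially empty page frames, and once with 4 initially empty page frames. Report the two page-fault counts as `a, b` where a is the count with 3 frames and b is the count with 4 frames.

3 frames: F F . . F . F . F . → 5 faults.
4 frames: F F . . F . F . . . → 4 faults.
4 < 5: adding a frame reduced faults, as is typical.

5, 4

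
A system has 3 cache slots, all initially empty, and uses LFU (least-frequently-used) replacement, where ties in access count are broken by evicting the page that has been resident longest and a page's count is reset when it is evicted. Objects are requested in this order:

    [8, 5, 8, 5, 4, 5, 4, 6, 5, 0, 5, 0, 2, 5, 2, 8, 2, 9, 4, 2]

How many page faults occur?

9

8: miss, frames [8]
5: miss, frames [8, 5]
8: hit
5: hit
4: miss, frames [8, 5, 4]
5: hit
4: hit
6: miss, evict 8, frames [5, 4, 6]
5: hit
0: miss, evict 6, frames [5, 4, 0]
5: hit
0: hit
2: miss, evict 4, frames [5, 0, 2]
5: hit
2: hit
8: miss, evict 0, frames [5, 2, 8]
2: hit
9: miss, evict 8, frames [5, 2, 9]
4: miss, evict 9, frames [5, 2, 4]
2: hit
Page faults: 9.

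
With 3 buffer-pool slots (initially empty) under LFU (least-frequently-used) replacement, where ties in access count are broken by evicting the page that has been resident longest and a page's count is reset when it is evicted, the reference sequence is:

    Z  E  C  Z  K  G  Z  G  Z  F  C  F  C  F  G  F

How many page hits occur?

Z -> fault, frames (Z)
E -> fault, frames (Z E)
C -> fault, frames (Z E C)
Z -> hit
K -> fault, evict E, frames (Z C K)
G -> fault, evict C, frames (Z K G)
Z -> hit
G -> hit
Z -> hit
F -> fault, evict K, frames (Z G F)
C -> fault, evict F, frames (Z G C)
F -> fault, evict C, frames (Z G F)
C -> fault, evict F, frames (Z G C)
F -> fault, evict C, frames (Z G F)
G -> hit
F -> hit
Hits: 6.

6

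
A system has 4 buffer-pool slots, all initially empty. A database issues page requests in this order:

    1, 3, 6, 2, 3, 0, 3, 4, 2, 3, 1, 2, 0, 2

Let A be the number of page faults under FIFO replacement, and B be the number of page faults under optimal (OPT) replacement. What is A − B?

3

Under FIFO: F F F F . F . F . F F F F . → 10 faults.
Under OPT: F F F F . F . F . . . . F . → 7 faults.
A − B = 10 − 7 = 3.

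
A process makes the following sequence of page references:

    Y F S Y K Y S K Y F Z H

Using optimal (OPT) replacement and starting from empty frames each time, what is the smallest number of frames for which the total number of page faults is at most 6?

f=1: 12 faults
f=2: 9 faults
f=3: 7 faults
f=4: 6 faults
f=5: 6 faults
f=6: 6 faults
Smallest f with faults ≤ 6 is 4.

4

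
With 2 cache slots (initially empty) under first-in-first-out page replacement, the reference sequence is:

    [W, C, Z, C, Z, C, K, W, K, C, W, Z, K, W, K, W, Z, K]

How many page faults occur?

11

W -> miss, frames {W}
C -> miss, frames {W,C}
Z -> miss, evict W, frames {C,Z}
C -> hit
Z -> hit
C -> hit
K -> miss, evict C, frames {Z,K}
W -> miss, evict Z, frames {K,W}
K -> hit
C -> miss, evict K, frames {W,C}
W -> hit
Z -> miss, evict W, frames {C,Z}
K -> miss, evict C, frames {Z,K}
W -> miss, evict Z, frames {K,W}
K -> hit
W -> hit
Z -> miss, evict K, frames {W,Z}
K -> miss, evict W, frames {Z,K}
Page faults: 11.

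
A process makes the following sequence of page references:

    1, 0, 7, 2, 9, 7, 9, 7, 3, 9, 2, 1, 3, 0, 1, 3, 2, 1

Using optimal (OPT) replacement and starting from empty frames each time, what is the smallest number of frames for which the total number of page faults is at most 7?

f=1: 18 faults
f=2: 11 faults
f=3: 9 faults
f=4: 7 faults
f=5: 6 faults
f=6: 6 faults
Smallest f with faults ≤ 7 is 4.

4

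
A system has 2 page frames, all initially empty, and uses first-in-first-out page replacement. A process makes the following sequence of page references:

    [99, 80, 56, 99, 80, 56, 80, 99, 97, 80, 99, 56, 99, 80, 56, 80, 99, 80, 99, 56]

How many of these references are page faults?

99 → fault, frames {99}
80 → fault, frames {99,80}
56 → fault, evict 99, frames {80,56}
99 → fault, evict 80, frames {56,99}
80 → fault, evict 56, frames {99,80}
56 → fault, evict 99, frames {80,56}
80 → hit
99 → fault, evict 80, frames {56,99}
97 → fault, evict 56, frames {99,97}
80 → fault, evict 99, frames {97,80}
99 → fault, evict 97, frames {80,99}
56 → fault, evict 80, frames {99,56}
99 → hit
80 → fault, evict 99, frames {56,80}
56 → hit
80 → hit
99 → fault, evict 56, frames {80,99}
80 → hit
99 → hit
56 → fault, evict 80, frames {99,56}
Page faults: 14.

14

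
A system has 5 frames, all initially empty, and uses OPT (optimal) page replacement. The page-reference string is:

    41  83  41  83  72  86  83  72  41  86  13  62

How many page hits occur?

41 → fault, frames (41)
83 → fault, frames (41 83)
41 → hit
83 → hit
72 → fault, frames (41 83 72)
86 → fault, frames (41 83 72 86)
83 → hit
72 → hit
41 → hit
86 → hit
13 → fault, frames (41 83 72 86 13)
62 → fault, evict 13, frames (41 83 72 86 62)
Hits: 6.

6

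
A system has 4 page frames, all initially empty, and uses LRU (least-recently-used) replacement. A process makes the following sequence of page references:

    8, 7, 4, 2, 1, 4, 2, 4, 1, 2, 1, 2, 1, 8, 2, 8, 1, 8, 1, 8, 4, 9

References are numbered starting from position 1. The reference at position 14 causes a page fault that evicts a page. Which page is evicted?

pos 1: 8 → miss, frames {8}
pos 2: 7 → miss, frames {8,7}
pos 3: 4 → miss, frames {8,7,4}
pos 4: 2 → miss, frames {8,7,4,2}
pos 5: 1 → miss, evict 8, frames {7,4,2,1}
pos 6: 4 → hit
pos 7: 2 → hit
pos 8: 4 → hit
pos 9: 1 → hit
pos 10: 2 → hit
pos 11: 1 → hit
pos 12: 2 → hit
pos 13: 1 → hit
pos 14: 8 → miss, evict 7, frames {4,2,1,8}
At position 14, page 7 is evicted.

7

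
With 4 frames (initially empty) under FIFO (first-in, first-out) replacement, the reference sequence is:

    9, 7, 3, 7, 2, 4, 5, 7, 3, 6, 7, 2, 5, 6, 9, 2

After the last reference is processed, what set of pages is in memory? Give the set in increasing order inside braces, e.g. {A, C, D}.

9 -> miss, frames {9}
7 -> miss, frames {9,7}
3 -> miss, frames {9,7,3}
7 -> hit
2 -> miss, frames {9,7,3,2}
4 -> miss, evict 9, frames {7,3,2,4}
5 -> miss, evict 7, frames {3,2,4,5}
7 -> miss, evict 3, frames {2,4,5,7}
3 -> miss, evict 2, frames {4,5,7,3}
6 -> miss, evict 4, frames {5,7,3,6}
7 -> hit
2 -> miss, evict 5, frames {7,3,6,2}
5 -> miss, evict 7, frames {3,6,2,5}
6 -> hit
9 -> miss, evict 3, frames {6,2,5,9}
2 -> hit

{2, 5, 6, 9}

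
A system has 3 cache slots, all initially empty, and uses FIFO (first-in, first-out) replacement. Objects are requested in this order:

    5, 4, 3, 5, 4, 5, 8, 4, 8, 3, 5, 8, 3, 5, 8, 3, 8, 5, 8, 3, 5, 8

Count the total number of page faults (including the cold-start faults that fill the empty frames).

5

5 → miss, frames (5)
4 → miss, frames (5 4)
3 → miss, frames (5 4 3)
5 → hit
4 → hit
5 → hit
8 → miss, evict 5, frames (4 3 8)
4 → hit
8 → hit
3 → hit
5 → miss, evict 4, frames (3 8 5)
8 → hit
3 → hit
5 → hit
8 → hit
3 → hit
8 → hit
5 → hit
8 → hit
3 → hit
5 → hit
8 → hit
Page faults: 5.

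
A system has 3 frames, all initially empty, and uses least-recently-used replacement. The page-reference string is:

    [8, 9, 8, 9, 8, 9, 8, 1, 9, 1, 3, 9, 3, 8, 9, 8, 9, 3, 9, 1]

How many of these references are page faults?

6

8 -> fault, frames [8]
9 -> fault, frames [8, 9]
8 -> hit
9 -> hit
8 -> hit
9 -> hit
8 -> hit
1 -> fault, frames [9, 8, 1]
9 -> hit
1 -> hit
3 -> fault, evict 8, frames [9, 1, 3]
9 -> hit
3 -> hit
8 -> fault, evict 1, frames [9, 3, 8]
9 -> hit
8 -> hit
9 -> hit
3 -> hit
9 -> hit
1 -> fault, evict 8, frames [3, 9, 1]
Page faults: 6.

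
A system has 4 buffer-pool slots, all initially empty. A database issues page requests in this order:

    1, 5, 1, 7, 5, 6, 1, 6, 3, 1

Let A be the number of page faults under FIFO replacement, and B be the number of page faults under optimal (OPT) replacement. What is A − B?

1

Under FIFO: F F . F . F . . F F → 6 faults.
Under OPT: F F . F . F . . F . → 5 faults.
A − B = 6 − 5 = 1.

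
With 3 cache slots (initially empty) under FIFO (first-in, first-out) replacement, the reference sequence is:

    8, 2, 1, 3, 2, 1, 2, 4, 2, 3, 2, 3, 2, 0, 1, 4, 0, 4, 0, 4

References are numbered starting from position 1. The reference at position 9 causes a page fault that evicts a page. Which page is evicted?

pos 1: 8 → miss, frames {8}
pos 2: 2 → miss, frames {8,2}
pos 3: 1 → miss, frames {8,2,1}
pos 4: 3 → miss, evict 8, frames {2,1,3}
pos 5: 2 → hit
pos 6: 1 → hit
pos 7: 2 → hit
pos 8: 4 → miss, evict 2, frames {1,3,4}
pos 9: 2 → miss, evict 1, frames {3,4,2}
At position 9, page 1 is evicted.

1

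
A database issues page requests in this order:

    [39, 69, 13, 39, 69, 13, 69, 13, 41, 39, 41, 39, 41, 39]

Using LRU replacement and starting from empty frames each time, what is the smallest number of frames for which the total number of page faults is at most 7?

3

f=1: 14 faults
f=2: 8 faults
f=3: 5 faults
f=4: 4 faults
Smallest f with faults ≤ 7 is 3.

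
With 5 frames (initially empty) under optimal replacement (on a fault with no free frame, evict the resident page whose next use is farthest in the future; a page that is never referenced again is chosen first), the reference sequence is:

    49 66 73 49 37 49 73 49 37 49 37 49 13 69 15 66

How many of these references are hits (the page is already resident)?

9

49 → miss, frames [49]
66 → miss, frames [49, 66]
73 → miss, frames [49, 66, 73]
49 → hit
37 → miss, frames [49, 66, 73, 37]
49 → hit
73 → hit
49 → hit
37 → hit
49 → hit
37 → hit
49 → hit
13 → miss, frames [49, 66, 73, 37, 13]
69 → miss, evict 13, frames [49, 66, 73, 37, 69]
15 → miss, evict 69, frames [49, 66, 73, 37, 15]
66 → hit
Hits: 9.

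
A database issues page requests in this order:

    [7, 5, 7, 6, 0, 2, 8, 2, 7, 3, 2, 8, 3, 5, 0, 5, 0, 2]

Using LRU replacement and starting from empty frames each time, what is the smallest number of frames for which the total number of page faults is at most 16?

f=1: 18 faults
f=2: 14 faults
f=3: 12 faults
f=4: 11 faults
f=5: 9 faults
f=6: 8 faults
f=7: 7 faults
Smallest f with faults ≤ 16 is 2.

2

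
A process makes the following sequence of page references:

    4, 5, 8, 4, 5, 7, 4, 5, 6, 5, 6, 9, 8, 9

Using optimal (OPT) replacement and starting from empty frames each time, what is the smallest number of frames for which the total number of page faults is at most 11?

f=1: 14 faults
f=2: 9 faults
f=3: 7 faults
f=4: 6 faults
f=5: 6 faults
f=6: 6 faults
Smallest f with faults ≤ 11 is 2.

2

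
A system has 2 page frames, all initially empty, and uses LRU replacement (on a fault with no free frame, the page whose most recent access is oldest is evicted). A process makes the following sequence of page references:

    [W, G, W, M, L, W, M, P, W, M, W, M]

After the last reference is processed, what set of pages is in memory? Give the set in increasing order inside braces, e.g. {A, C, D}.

{M, W}

W → fault, frames {W}
G → fault, frames {W,G}
W → hit
M → fault, evict G, frames {W,M}
L → fault, evict W, frames {M,L}
W → fault, evict M, frames {L,W}
M → fault, evict L, frames {W,M}
P → fault, evict W, frames {M,P}
W → fault, evict M, frames {P,W}
M → fault, evict P, frames {W,M}
W → hit
M → hit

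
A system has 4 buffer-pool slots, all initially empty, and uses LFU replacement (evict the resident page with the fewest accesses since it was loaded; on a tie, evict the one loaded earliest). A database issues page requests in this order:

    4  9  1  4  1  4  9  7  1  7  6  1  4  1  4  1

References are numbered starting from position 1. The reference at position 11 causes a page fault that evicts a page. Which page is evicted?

pos 1: 4: fault, frames [4]
pos 2: 9: fault, frames [4, 9]
pos 3: 1: fault, frames [4, 9, 1]
pos 4: 4: hit
pos 5: 1: hit
pos 6: 4: hit
pos 7: 9: hit
pos 8: 7: fault, frames [4, 9, 1, 7]
pos 9: 1: hit
pos 10: 7: hit
pos 11: 6: fault, evict 9, frames [4, 1, 7, 6]
At position 11, page 9 is evicted.

9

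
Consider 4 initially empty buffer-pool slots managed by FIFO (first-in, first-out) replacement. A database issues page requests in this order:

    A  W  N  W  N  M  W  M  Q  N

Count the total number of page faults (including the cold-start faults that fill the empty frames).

5

A: fault, frames (A)
W: fault, frames (A W)
N: fault, frames (A W N)
W: hit
N: hit
M: fault, frames (A W N M)
W: hit
M: hit
Q: fault, evict A, frames (W N M Q)
N: hit
Page faults: 5.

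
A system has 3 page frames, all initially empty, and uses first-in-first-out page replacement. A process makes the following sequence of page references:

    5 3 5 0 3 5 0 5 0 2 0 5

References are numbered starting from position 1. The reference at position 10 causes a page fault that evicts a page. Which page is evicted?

5

pos 1: 5: fault, frames {5}
pos 2: 3: fault, frames {5,3}
pos 3: 5: hit
pos 4: 0: fault, frames {5,3,0}
pos 5: 3: hit
pos 6: 5: hit
pos 7: 0: hit
pos 8: 5: hit
pos 9: 0: hit
pos 10: 2: fault, evict 5, frames {3,0,2}
At position 10, page 5 is evicted.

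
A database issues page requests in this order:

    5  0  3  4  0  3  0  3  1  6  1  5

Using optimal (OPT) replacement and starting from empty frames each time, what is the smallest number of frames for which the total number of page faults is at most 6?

4

f=1: 12 faults
f=2: 8 faults
f=3: 7 faults
f=4: 6 faults
f=5: 6 faults
f=6: 6 faults
Smallest f with faults ≤ 6 is 4.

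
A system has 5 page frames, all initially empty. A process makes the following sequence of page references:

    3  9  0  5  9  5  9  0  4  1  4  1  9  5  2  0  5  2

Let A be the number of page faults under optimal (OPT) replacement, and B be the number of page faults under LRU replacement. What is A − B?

Under OPT: F F F F . . . . F F . . . . F . . . → 7 faults.
Under LRU: F F F F . . . . F F . . . . F F . . → 8 faults.
A − B = 7 − 8 = -1.

-1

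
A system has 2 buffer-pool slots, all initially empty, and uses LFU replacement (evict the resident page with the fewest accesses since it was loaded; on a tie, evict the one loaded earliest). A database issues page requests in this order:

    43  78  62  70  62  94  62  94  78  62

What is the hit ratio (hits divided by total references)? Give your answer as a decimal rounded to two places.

43 -> fault, frames {43}
78 -> fault, frames {43,78}
62 -> fault, evict 43, frames {78,62}
70 -> fault, evict 78, frames {62,70}
62 -> hit
94 -> fault, evict 70, frames {62,94}
62 -> hit
94 -> hit
78 -> fault, evict 94, frames {62,78}
62 -> hit
Hits: 4 of 10 references → 4/10 = 0.4000.

0.40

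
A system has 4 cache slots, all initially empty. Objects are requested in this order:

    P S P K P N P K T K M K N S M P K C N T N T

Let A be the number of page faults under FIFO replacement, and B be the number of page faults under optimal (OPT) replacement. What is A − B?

3

Under FIFO: F F . F . F . . F . F . . F . F F F F F . . → 12 faults.
Under OPT: F F . F . F . . F . F . . . . F . F . F . . → 9 faults.
A − B = 12 − 9 = 3.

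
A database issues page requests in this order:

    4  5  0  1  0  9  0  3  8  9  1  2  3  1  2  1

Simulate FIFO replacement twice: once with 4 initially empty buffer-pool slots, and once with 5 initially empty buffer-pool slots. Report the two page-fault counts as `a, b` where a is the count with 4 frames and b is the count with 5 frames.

4 frames: F F F F . F . F F . . F . F . . → 9 faults.
5 frames: F F F F . F . F F . . F . . . . → 8 faults.
8 < 9: adding a frame reduced faults, as is typical.

9, 8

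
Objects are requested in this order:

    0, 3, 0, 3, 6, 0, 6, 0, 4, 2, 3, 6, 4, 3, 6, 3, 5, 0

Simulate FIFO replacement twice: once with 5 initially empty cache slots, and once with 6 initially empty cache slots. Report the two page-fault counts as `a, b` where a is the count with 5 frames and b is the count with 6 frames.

7, 6

5 frames: F F . . F . . . F F . . . . . . F F → 7 faults.
6 frames: F F . . F . . . F F . . . . . . F . → 6 faults.
6 < 7: adding a frame reduced faults, as is typical.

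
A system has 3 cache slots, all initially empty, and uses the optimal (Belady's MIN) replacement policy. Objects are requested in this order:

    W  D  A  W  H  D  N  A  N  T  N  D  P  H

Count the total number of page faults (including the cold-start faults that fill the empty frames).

W: miss, frames {W}
D: miss, frames {W,D}
A: miss, frames {W,D,A}
W: hit
H: miss, evict W, frames {D,A,H}
D: hit
N: miss, evict H, frames {D,A,N}
A: hit
N: hit
T: miss, evict A, frames {D,N,T}
N: hit
D: hit
P: miss, evict T, frames {D,N,P}
H: miss, evict P, frames {D,N,H}
Page faults: 8.

8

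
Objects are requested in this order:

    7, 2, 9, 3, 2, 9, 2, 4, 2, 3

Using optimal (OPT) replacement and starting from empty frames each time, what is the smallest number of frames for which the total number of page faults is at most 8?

f=1: 10 faults
f=2: 7 faults
f=3: 5 faults
f=4: 5 faults
f=5: 5 faults
Smallest f with faults ≤ 8 is 2.

2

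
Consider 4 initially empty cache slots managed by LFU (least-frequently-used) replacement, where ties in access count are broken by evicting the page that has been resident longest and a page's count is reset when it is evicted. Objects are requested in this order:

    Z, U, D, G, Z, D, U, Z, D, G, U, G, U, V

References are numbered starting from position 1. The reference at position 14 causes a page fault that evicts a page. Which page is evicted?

pos 1: Z: fault, frames {Z}
pos 2: U: fault, frames {Z,U}
pos 3: D: fault, frames {Z,U,D}
pos 4: G: fault, frames {Z,U,D,G}
pos 5: Z: hit
pos 6: D: hit
pos 7: U: hit
pos 8: Z: hit
pos 9: D: hit
pos 10: G: hit
pos 11: U: hit
pos 12: G: hit
pos 13: U: hit
pos 14: V: fault, evict Z, frames {U,D,G,V}
At position 14, page Z is evicted.

Z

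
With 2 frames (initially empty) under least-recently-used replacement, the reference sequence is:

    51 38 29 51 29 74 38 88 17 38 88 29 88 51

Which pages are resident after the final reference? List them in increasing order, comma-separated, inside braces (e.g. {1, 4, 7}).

{51, 88}

51 → miss, frames [51]
38 → miss, frames [51, 38]
29 → miss, evict 51, frames [38, 29]
51 → miss, evict 38, frames [29, 51]
29 → hit
74 → miss, evict 51, frames [29, 74]
38 → miss, evict 29, frames [74, 38]
88 → miss, evict 74, frames [38, 88]
17 → miss, evict 38, frames [88, 17]
38 → miss, evict 88, frames [17, 38]
88 → miss, evict 17, frames [38, 88]
29 → miss, evict 38, frames [88, 29]
88 → hit
51 → miss, evict 29, frames [88, 51]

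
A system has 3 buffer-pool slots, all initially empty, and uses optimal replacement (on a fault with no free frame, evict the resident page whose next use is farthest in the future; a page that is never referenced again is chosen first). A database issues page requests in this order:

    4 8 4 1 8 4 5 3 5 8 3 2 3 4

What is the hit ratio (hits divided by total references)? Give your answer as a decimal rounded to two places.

0.50

4: fault, frames [4]
8: fault, frames [4, 8]
4: hit
1: fault, frames [4, 8, 1]
8: hit
4: hit
5: fault, evict 1, frames [4, 8, 5]
3: fault, evict 4, frames [8, 5, 3]
5: hit
8: hit
3: hit
2: fault, evict 5, frames [8, 3, 2]
3: hit
4: fault, evict 2, frames [8, 3, 4]
Hits: 7 of 14 references → 7/14 = 0.5000.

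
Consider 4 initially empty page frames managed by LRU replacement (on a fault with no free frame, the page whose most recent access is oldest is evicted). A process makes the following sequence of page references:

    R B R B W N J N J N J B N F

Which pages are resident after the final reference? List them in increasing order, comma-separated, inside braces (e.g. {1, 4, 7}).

{B, F, J, N}

R -> miss, frames (R)
B -> miss, frames (R B)
R -> hit
B -> hit
W -> miss, frames (R B W)
N -> miss, frames (R B W N)
J -> miss, evict R, frames (B W N J)
N -> hit
J -> hit
N -> hit
J -> hit
B -> hit
N -> hit
F -> miss, evict W, frames (J B N F)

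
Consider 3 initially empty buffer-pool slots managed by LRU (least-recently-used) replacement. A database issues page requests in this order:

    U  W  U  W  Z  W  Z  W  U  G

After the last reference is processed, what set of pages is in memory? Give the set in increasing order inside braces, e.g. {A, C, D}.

{G, U, W}

U → fault, frames {U}
W → fault, frames {U,W}
U → hit
W → hit
Z → fault, frames {U,W,Z}
W → hit
Z → hit
W → hit
U → hit
G → fault, evict Z, frames {W,U,G}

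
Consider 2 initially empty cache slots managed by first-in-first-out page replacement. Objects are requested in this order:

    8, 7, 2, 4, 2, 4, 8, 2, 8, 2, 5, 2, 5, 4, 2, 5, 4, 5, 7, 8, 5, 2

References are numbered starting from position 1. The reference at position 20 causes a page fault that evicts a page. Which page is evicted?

pos 1: 8: fault, frames (8)
pos 2: 7: fault, frames (8 7)
pos 3: 2: fault, evict 8, frames (7 2)
pos 4: 4: fault, evict 7, frames (2 4)
pos 5: 2: hit
pos 6: 4: hit
pos 7: 8: fault, evict 2, frames (4 8)
pos 8: 2: fault, evict 4, frames (8 2)
pos 9: 8: hit
pos 10: 2: hit
pos 11: 5: fault, evict 8, frames (2 5)
pos 12: 2: hit
pos 13: 5: hit
pos 14: 4: fault, evict 2, frames (5 4)
pos 15: 2: fault, evict 5, frames (4 2)
pos 16: 5: fault, evict 4, frames (2 5)
pos 17: 4: fault, evict 2, frames (5 4)
pos 18: 5: hit
pos 19: 7: fault, evict 5, frames (4 7)
pos 20: 8: fault, evict 4, frames (7 8)
At position 20, page 4 is evicted.

4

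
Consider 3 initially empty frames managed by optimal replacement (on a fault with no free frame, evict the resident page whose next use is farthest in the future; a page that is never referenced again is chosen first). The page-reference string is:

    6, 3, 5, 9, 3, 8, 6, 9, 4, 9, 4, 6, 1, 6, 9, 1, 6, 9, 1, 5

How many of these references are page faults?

8

6: fault, frames [6]
3: fault, frames [6, 3]
5: fault, frames [6, 3, 5]
9: fault, evict 5, frames [6, 3, 9]
3: hit
8: fault, evict 3, frames [6, 9, 8]
6: hit
9: hit
4: fault, evict 8, frames [6, 9, 4]
9: hit
4: hit
6: hit
1: fault, evict 4, frames [6, 9, 1]
6: hit
9: hit
1: hit
6: hit
9: hit
1: hit
5: fault, evict 1, frames [6, 9, 5]
Page faults: 8.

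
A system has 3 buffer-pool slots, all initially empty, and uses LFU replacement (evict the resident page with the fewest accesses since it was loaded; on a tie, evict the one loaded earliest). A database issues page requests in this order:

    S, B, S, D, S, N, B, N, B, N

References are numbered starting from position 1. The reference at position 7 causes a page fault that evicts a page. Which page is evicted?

pos 1: S -> miss, frames (S)
pos 2: B -> miss, frames (S B)
pos 3: S -> hit
pos 4: D -> miss, frames (S B D)
pos 5: S -> hit
pos 6: N -> miss, evict B, frames (S D N)
pos 7: B -> miss, evict D, frames (S N B)
At position 7, page D is evicted.

D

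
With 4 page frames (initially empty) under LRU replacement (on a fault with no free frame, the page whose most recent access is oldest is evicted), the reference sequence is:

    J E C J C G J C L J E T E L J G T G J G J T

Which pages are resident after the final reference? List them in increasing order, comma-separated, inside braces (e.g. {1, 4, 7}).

J -> miss, frames [J]
E -> miss, frames [J, E]
C -> miss, frames [J, E, C]
J -> hit
C -> hit
G -> miss, frames [E, J, C, G]
J -> hit
C -> hit
L -> miss, evict E, frames [G, J, C, L]
J -> hit
E -> miss, evict G, frames [C, L, J, E]
T -> miss, evict C, frames [L, J, E, T]
E -> hit
L -> hit
J -> hit
G -> miss, evict T, frames [E, L, J, G]
T -> miss, evict E, frames [L, J, G, T]
G -> hit
J -> hit
G -> hit
J -> hit
T -> hit

{G, J, L, T}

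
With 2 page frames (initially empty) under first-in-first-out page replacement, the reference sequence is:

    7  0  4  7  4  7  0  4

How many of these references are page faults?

7 → miss, frames [7]
0 → miss, frames [7, 0]
4 → miss, evict 7, frames [0, 4]
7 → miss, evict 0, frames [4, 7]
4 → hit
7 → hit
0 → miss, evict 4, frames [7, 0]
4 → miss, evict 7, frames [0, 4]
Page faults: 6.

6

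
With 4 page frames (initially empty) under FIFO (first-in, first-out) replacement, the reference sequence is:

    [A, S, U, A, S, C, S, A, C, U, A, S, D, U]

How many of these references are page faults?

5

A → miss, frames {A}
S → miss, frames {A,S}
U → miss, frames {A,S,U}
A → hit
S → hit
C → miss, frames {A,S,U,C}
S → hit
A → hit
C → hit
U → hit
A → hit
S → hit
D → miss, evict A, frames {S,U,C,D}
U → hit
Page faults: 5.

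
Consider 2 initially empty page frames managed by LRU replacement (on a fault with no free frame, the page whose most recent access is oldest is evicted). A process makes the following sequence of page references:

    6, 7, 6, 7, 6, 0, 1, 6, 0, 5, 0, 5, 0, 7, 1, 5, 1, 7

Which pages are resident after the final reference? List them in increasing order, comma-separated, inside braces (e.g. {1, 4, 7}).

6 -> miss, frames {6}
7 -> miss, frames {6,7}
6 -> hit
7 -> hit
6 -> hit
0 -> miss, evict 7, frames {6,0}
1 -> miss, evict 6, frames {0,1}
6 -> miss, evict 0, frames {1,6}
0 -> miss, evict 1, frames {6,0}
5 -> miss, evict 6, frames {0,5}
0 -> hit
5 -> hit
0 -> hit
7 -> miss, evict 5, frames {0,7}
1 -> miss, evict 0, frames {7,1}
5 -> miss, evict 7, frames {1,5}
1 -> hit
7 -> miss, evict 5, frames {1,7}

{1, 7}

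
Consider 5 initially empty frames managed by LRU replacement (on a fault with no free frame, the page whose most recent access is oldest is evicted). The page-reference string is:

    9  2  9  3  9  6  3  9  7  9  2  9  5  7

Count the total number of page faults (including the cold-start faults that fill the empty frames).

6

9: miss, frames [9]
2: miss, frames [9, 2]
9: hit
3: miss, frames [2, 9, 3]
9: hit
6: miss, frames [2, 3, 9, 6]
3: hit
9: hit
7: miss, frames [2, 6, 3, 9, 7]
9: hit
2: hit
9: hit
5: miss, evict 6, frames [3, 7, 2, 9, 5]
7: hit
Page faults: 6.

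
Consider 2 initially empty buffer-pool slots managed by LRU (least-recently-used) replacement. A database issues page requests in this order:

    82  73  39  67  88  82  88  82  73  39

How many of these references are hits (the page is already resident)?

82 → fault, frames {82}
73 → fault, frames {82,73}
39 → fault, evict 82, frames {73,39}
67 → fault, evict 73, frames {39,67}
88 → fault, evict 39, frames {67,88}
82 → fault, evict 67, frames {88,82}
88 → hit
82 → hit
73 → fault, evict 88, frames {82,73}
39 → fault, evict 82, frames {73,39}
Hits: 2.

2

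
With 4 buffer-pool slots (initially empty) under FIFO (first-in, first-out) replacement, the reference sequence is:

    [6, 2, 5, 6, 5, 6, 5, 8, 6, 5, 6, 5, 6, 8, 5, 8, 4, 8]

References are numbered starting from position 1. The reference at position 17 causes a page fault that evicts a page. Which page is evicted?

6

pos 1: 6: fault, frames {6}
pos 2: 2: fault, frames {6,2}
pos 3: 5: fault, frames {6,2,5}
pos 4: 6: hit
pos 5: 5: hit
pos 6: 6: hit
pos 7: 5: hit
pos 8: 8: fault, frames {6,2,5,8}
pos 9: 6: hit
pos 10: 5: hit
pos 11: 6: hit
pos 12: 5: hit
pos 13: 6: hit
pos 14: 8: hit
pos 15: 5: hit
pos 16: 8: hit
pos 17: 4: fault, evict 6, frames {2,5,8,4}
At position 17, page 6 is evicted.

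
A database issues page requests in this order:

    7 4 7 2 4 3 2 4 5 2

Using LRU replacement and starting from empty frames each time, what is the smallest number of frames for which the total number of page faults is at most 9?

f=1: 10 faults
f=2: 9 faults
f=3: 5 faults
f=4: 5 faults
f=5: 5 faults
Smallest f with faults ≤ 9 is 2.

2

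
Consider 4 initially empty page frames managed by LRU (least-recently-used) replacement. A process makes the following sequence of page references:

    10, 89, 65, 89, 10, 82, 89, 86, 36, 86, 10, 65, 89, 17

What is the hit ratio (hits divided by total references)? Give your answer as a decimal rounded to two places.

10 → fault, frames {10}
89 → fault, frames {10,89}
65 → fault, frames {10,89,65}
89 → hit
10 → hit
82 → fault, frames {65,89,10,82}
89 → hit
86 → fault, evict 65, frames {10,82,89,86}
36 → fault, evict 10, frames {82,89,86,36}
86 → hit
10 → fault, evict 82, frames {89,36,86,10}
65 → fault, evict 89, frames {36,86,10,65}
89 → fault, evict 36, frames {86,10,65,89}
17 → fault, evict 86, frames {10,65,89,17}
Hits: 4 of 14 references → 4/14 = 0.2857.

0.29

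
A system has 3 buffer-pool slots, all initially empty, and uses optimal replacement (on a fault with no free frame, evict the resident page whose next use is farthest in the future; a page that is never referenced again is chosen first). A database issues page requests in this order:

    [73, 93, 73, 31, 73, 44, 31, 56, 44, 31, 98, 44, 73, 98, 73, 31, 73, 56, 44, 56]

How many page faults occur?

9

73: miss, frames [73]
93: miss, frames [73, 93]
73: hit
31: miss, frames [73, 93, 31]
73: hit
44: miss, evict 93, frames [73, 31, 44]
31: hit
56: miss, evict 73, frames [31, 44, 56]
44: hit
31: hit
98: miss, evict 56, frames [31, 44, 98]
44: hit
73: miss, evict 44, frames [31, 98, 73]
98: hit
73: hit
31: hit
73: hit
56: miss, evict 73, frames [31, 98, 56]
44: miss, evict 98, frames [31, 56, 44]
56: hit
Page faults: 9.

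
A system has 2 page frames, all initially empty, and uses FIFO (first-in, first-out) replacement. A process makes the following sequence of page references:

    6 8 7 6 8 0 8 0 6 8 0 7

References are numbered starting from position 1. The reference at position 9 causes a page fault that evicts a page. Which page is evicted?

pos 1: 6 -> miss, frames (6)
pos 2: 8 -> miss, frames (6 8)
pos 3: 7 -> miss, evict 6, frames (8 7)
pos 4: 6 -> miss, evict 8, frames (7 6)
pos 5: 8 -> miss, evict 7, frames (6 8)
pos 6: 0 -> miss, evict 6, frames (8 0)
pos 7: 8 -> hit
pos 8: 0 -> hit
pos 9: 6 -> miss, evict 8, frames (0 6)
At position 9, page 8 is evicted.

8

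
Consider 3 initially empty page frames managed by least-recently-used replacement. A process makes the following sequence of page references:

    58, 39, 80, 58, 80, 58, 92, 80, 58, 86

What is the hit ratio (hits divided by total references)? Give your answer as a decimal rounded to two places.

58 -> fault, frames {58}
39 -> fault, frames {58,39}
80 -> fault, frames {58,39,80}
58 -> hit
80 -> hit
58 -> hit
92 -> fault, evict 39, frames {80,58,92}
80 -> hit
58 -> hit
86 -> fault, evict 92, frames {80,58,86}
Hits: 5 of 10 references → 5/10 = 0.5000.

0.50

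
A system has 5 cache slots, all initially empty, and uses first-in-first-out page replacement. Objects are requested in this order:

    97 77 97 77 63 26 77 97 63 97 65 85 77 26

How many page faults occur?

6

97 → miss, frames [97]
77 → miss, frames [97, 77]
97 → hit
77 → hit
63 → miss, frames [97, 77, 63]
26 → miss, frames [97, 77, 63, 26]
77 → hit
97 → hit
63 → hit
97 → hit
65 → miss, frames [97, 77, 63, 26, 65]
85 → miss, evict 97, frames [77, 63, 26, 65, 85]
77 → hit
26 → hit
Page faults: 6.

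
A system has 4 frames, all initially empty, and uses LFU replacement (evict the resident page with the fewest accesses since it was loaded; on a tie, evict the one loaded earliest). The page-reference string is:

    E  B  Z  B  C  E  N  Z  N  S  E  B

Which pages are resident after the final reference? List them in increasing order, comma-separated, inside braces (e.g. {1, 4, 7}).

E → fault, frames [E]
B → fault, frames [E, B]
Z → fault, frames [E, B, Z]
B → hit
C → fault, frames [E, B, Z, C]
E → hit
N → fault, evict Z, frames [E, B, C, N]
Z → fault, evict C, frames [E, B, N, Z]
N → hit
S → fault, evict Z, frames [E, B, N, S]
E → hit
B → hit

{B, E, N, S}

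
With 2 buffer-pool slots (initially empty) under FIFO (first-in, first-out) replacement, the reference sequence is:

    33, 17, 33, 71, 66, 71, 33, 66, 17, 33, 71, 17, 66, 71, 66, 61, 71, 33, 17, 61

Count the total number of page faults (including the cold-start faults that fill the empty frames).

13

33: miss, frames [33]
17: miss, frames [33, 17]
33: hit
71: miss, evict 33, frames [17, 71]
66: miss, evict 17, frames [71, 66]
71: hit
33: miss, evict 71, frames [66, 33]
66: hit
17: miss, evict 66, frames [33, 17]
33: hit
71: miss, evict 33, frames [17, 71]
17: hit
66: miss, evict 17, frames [71, 66]
71: hit
66: hit
61: miss, evict 71, frames [66, 61]
71: miss, evict 66, frames [61, 71]
33: miss, evict 61, frames [71, 33]
17: miss, evict 71, frames [33, 17]
61: miss, evict 33, frames [17, 61]
Page faults: 13.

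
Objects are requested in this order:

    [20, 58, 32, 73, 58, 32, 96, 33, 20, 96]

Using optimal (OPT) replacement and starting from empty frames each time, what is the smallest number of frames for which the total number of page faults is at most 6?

f=1: 10 faults
f=2: 8 faults
f=3: 7 faults
f=4: 6 faults
f=5: 6 faults
f=6: 6 faults
Smallest f with faults ≤ 6 is 4.

4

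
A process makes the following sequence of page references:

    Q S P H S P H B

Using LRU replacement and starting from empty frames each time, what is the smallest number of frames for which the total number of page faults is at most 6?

3

f=1: 8 faults
f=2: 8 faults
f=3: 5 faults
f=4: 5 faults
f=5: 5 faults
Smallest f with faults ≤ 6 is 3.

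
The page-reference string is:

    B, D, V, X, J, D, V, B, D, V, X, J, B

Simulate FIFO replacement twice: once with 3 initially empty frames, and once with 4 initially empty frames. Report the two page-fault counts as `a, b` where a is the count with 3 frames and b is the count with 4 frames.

10, 11

3 frames: F F F F F F F F . . F F . → 10 faults.
4 frames: F F F F F . . F F F F F F → 11 faults.
11 > 10: adding a frame increased faults — Belady's anomaly.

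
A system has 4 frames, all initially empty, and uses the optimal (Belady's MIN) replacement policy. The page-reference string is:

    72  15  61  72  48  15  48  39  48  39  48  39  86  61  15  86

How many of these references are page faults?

6

72 -> miss, frames [72]
15 -> miss, frames [72, 15]
61 -> miss, frames [72, 15, 61]
72 -> hit
48 -> miss, frames [72, 15, 61, 48]
15 -> hit
48 -> hit
39 -> miss, evict 72, frames [15, 61, 48, 39]
48 -> hit
39 -> hit
48 -> hit
39 -> hit
86 -> miss, evict 39, frames [15, 61, 48, 86]
61 -> hit
15 -> hit
86 -> hit
Page faults: 6.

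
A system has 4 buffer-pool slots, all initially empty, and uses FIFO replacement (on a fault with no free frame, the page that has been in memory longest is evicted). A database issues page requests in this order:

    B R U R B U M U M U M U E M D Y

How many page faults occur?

7

B: miss, frames (B)
R: miss, frames (B R)
U: miss, frames (B R U)
R: hit
B: hit
U: hit
M: miss, frames (B R U M)
U: hit
M: hit
U: hit
M: hit
U: hit
E: miss, evict B, frames (R U M E)
M: hit
D: miss, evict R, frames (U M E D)
Y: miss, evict U, frames (M E D Y)
Page faults: 7.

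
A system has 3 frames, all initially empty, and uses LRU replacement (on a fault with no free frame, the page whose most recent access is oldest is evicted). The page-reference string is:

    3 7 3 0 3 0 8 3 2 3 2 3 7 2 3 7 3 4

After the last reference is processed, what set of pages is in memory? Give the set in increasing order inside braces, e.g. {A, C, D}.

{3, 4, 7}

3 → fault, frames {3}
7 → fault, frames {3,7}
3 → hit
0 → fault, frames {7,3,0}
3 → hit
0 → hit
8 → fault, evict 7, frames {3,0,8}
3 → hit
2 → fault, evict 0, frames {8,3,2}
3 → hit
2 → hit
3 → hit
7 → fault, evict 8, frames {2,3,7}
2 → hit
3 → hit
7 → hit
3 → hit
4 → fault, evict 2, frames {7,3,4}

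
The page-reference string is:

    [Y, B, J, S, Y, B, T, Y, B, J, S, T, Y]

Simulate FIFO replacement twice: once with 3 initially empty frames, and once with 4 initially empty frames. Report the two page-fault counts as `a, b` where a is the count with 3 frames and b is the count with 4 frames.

10, 11

3 frames: F F F F F F F . . F F . F → 10 faults.
4 frames: F F F F . . F F F F F F F → 11 faults.
11 > 10: adding a frame increased faults — Belady's anomaly.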